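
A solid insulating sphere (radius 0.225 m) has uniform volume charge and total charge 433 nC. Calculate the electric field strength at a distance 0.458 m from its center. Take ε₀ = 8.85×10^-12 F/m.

By spherical symmetry E is radial; choose a Gaussian sphere of radius r = 0.458 m (r > R, so the entire charge is enclosed).
Q_enc = 433 nC = 4.33×10^-7 C.
Applying ∮E·dA = Q_enc/ε₀ with Φ = E(4πr²):
E = |Q_enc|/(4πε₀r²) = (4.33×10^-7)/(4π·8.85×10^-12·(0.458)²) = 1.86×10^4 N/C.

E = 1.86×10^4 N/C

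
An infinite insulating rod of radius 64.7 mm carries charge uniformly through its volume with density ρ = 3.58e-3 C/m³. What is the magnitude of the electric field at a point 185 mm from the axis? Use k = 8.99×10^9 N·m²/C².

Choose a coaxial cylinder of radius r = 185 mm (arbitrary length L) as the Gaussian surface (r > 64.7 mm, full cross-section enclosed).
λ_enc = ρ·πR² = (3.58×10^-3)π(0.0647)² = 4.708×10^-5 C/m.
By Gauss's law (flux through the curved wall only), E·2πrL = λ_enc L/ε₀.
E = 2k|λ_enc|/r = 2(8.99×10^9)(4.708×10^-5)/(0.185) = 4.58e6 N/C.

|E| ≈ 4.58×10^6 V/m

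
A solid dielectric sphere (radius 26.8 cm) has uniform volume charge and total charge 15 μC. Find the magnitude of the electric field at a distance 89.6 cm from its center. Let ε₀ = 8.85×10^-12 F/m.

Use a concentric Gaussian sphere at r = 89.6 cm (r > R, so the entire charge is enclosed).
Q_enc = 15 μC = 1.50e-5 C.
Applying ∮E·dA = Q_enc/ε₀ with Φ = E(4πr²):
E = |Q_enc|/(4πε₀r²) = (1.50×10^-5)/(4π·8.85×10^-12·(0.896)²) = 1.68×10^5 N/C.

E = 1.68×10^5 V/m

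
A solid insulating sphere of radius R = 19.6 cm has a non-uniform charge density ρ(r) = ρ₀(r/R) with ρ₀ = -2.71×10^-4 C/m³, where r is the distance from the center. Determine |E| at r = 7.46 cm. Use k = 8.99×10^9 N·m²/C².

Take a concentric spherical Gaussian surface of radius r = 7.46 cm (r < R).
Integrate the density: Q_enc = 4π ∫₀^r ρ₀(r'/R)^1 r'² dr' = 4πρ₀ r^4/(4·R) = -1.345×10^-7 C.
Applying ∮E·dA = Q_enc/ε₀ with Φ = E(4πr²):
E = k|Q_enc|/r² = (8.99×10^9)(1.345×10^-7)/(0.0746)² = 2.17×10^5 N/C.

E ≈ 2.17×10^5 N/C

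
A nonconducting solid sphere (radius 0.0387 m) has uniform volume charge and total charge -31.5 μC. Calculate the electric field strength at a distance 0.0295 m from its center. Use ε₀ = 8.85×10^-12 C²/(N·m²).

By spherical symmetry E is radial; choose a Gaussian sphere of radius r = 0.0295 m (r < R).
For a uniform sphere the enclosed fraction is (r/R)³, so Q_enc = (-31.5 μC)(0.0295/0.0387)³ = -1.395×10^-5 C.
By Gauss's law, ∮E·dA = E·4πr² = Q_enc/ε₀.
E = |Q_enc|/(4πε₀r²) = (1.395×10^-5)/(4π·8.85×10^-12·(0.0295)²) = 1.44×10^8 N/C.

|E| = 1.44×10^8 N/C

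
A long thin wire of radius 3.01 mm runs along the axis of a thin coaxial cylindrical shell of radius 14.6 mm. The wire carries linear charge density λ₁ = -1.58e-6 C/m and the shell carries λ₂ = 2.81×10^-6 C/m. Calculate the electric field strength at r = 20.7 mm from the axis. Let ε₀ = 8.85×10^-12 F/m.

1.07×10^6 N/C

Coaxial Gaussian cylinder, radius r = 20.7 mm, length L (r > 14.6 mm, enclosing both).
λ_enc = λ₁ + λ₂ = (-1.58e-6) + (2.81×10^-6) = 1.23e-6 C/m.
Gauss's law: E·2πrL = λ_enc L/ε₀.
E = |λ_enc|/(2πε₀r) = (1.23×10^-6)/(2π·8.85×10^-12·0.0207) = 1.07×10^6 N/C.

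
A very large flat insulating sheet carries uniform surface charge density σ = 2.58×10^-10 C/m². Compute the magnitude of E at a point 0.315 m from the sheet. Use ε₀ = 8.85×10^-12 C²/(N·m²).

By planar symmetry E is perpendicular to the sheet and uniform; use a Gaussian pillbox with flat faces of area A on each side of the sheet.
Flux Φ = 2EA and Q_enc = σA, so 2EA = σA/ε₀ ⇒ E = |σ|/(2ε₀), independent of distance.
E = |σ|/(2ε₀) = (2.58e-10)/(2·8.85×10^-12) = 14.6 N/C.

E ≈ 14.6 N/C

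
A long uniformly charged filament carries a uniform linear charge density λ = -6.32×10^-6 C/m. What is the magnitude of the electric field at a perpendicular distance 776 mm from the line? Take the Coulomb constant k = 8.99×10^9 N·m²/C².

E ≈ 1.46×10^5 V/m

Choose a coaxial cylinder of radius r = 776 mm (arbitrary length L) as the Gaussian surface.
Q_enc = λL, so λ_enc = -6.32×10^-6 C/m.
Since E is radial and uniform over the curved surface, Φ = E·2πrL = Q_enc/ε₀ = λ_enc L/ε₀.
E = 2k|λ_enc|/r = 2(8.99×10^9)(6.32×10^-6)/(0.776) = 1.46×10^5 N/C.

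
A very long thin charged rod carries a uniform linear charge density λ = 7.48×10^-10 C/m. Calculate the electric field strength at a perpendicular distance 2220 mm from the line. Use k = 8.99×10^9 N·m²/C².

Coaxial Gaussian cylinder, radius r = 2220 mm, length L.
Q_enc = λL, so λ_enc = 7.48×10^-10 C/m.
By Gauss's law (flux through the curved wall only), E·2πrL = λ_enc L/ε₀.
E = 2k|λ_enc|/r = 2(8.99×10^9)(7.48e-10)/(2.22) = 6.06 N/C.

6.06 N/C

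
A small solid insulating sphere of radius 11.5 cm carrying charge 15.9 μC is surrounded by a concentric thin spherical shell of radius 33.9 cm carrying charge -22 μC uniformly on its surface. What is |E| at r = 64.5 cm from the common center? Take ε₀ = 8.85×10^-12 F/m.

Symmetry ⇒ E = E(r) r̂. Gaussian sphere of radius r = 64.5 cm (r > 33.9 cm, enclosing both).
Q_enc = (15.9 μC) + (-22 μC) = -6.10e-6 C.
Gauss's law: E·4πr² = Q_enc/ε₀.
E = |Q_enc|/(4πε₀r²) = (6.10×10^-6)/(4π·8.85×10^-12·(0.645)²) = 1.32×10^5 N/C.

E = 1.32×10^5 N/C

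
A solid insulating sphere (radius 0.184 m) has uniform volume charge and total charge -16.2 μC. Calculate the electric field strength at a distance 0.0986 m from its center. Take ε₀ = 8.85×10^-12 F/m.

|E| ≈ 2.31e6 N/C

Symmetry ⇒ E = E(r) r̂. Gaussian sphere of radius r = 0.0986 m (r < R).
For a uniform sphere the enclosed fraction is (r/R)³, so Q_enc = (-16.2 μC)(0.0986/0.184)³ = -2.493×10^-6 C.
Gauss's law: E·4πr² = Q_enc/ε₀.
E = |Q_enc|/(4πε₀r²) = (2.493e-6)/(4π·8.85×10^-12·(0.0986)²) = 2.31×10^6 N/C.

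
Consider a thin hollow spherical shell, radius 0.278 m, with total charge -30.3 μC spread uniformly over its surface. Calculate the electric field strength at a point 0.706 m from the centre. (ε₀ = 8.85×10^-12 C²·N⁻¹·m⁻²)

|E| = 5.47×10^5 N/C

Take a concentric spherical Gaussian surface of radius r = 0.706 m (r > 0.278 m).
The entire shell is enclosed: Q_enc = -3.03e-5 C.
Gauss's law: E·4πr² = Q_enc/ε₀.
E = |Q_enc|/(4πε₀r²) = (3.03×10^-5)/(4π·8.85×10^-12·(0.706)²) = 5.47e5 N/C.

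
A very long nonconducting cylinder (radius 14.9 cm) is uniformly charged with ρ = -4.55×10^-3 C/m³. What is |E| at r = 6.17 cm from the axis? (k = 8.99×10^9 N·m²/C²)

Choose a coaxial cylinder of radius r = 6.17 cm (arbitrary length L) as the Gaussian surface (r < R).
Enclosed charge per unit length: λ_enc = ρ·πr² = (-4.55e-3)π(0.0617)² = -5.442e-5 C/m.
Applying ∮E·dA = Q_enc/ε₀ with the end caps contributing no flux:
E = 2k|λ_enc|/r = 2(8.99×10^9)(5.442e-5)/(0.0617) = 1.59e7 N/C.

|E| ≈ 1.59×10^7 N/C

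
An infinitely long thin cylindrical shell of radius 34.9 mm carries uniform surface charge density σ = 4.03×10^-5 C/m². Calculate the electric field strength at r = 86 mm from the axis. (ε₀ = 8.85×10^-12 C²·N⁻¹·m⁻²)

|E| ≈ 1.85×10^6 V/m

By cylindrical symmetry E is radial; use a coaxial Gaussian cylinder of radius 86 mm and length L (r > 34.9 mm).
The whole shell is enclosed: λ_enc = σ·2πR = (4.03×10^-5)·2π·(0.0349) = 8.837×10^-6 C/m.
Since E is radial and uniform over the curved surface, Φ = E·2πrL = Q_enc/ε₀ = λ_enc L/ε₀.
E = |λ_enc|/(2πε₀r) = (8.837×10^-6)/(2π·8.85×10^-12·0.086) = 1.85e6 N/C.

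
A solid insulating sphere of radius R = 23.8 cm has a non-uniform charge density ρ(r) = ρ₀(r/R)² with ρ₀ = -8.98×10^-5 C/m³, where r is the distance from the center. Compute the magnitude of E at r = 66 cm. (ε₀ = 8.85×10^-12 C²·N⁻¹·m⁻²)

Take a concentric spherical Gaussian surface of radius r = 66 cm (r > R, all charge enclosed).
Q_enc = 4π ∫₀^R ρ₀(r'/R)^2 r'² dr' = 4πρ₀R³/5 = -3.043×10^-6 C.
By Gauss's law, ∮E·dA = E·4πr² = Q_enc/ε₀.
E = |Q_enc|/(4πε₀r²) = (3.043×10^-6)/(4π·8.85×10^-12·(0.66)²) = 6.28e4 N/C.

|E| = 6.28e4 N/C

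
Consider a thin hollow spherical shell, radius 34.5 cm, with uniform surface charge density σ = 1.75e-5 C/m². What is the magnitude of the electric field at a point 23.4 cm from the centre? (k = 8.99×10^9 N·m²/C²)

E = 0 (no enclosed charge)

By spherical symmetry E is radial; choose a Gaussian sphere of radius r = 23.4 cm (inside the shell, r < 34.5 cm).
No charge lies within this surface, so Q_enc = 0 and Gauss's law gives E·4πr² = 0 ⇒ E = 0.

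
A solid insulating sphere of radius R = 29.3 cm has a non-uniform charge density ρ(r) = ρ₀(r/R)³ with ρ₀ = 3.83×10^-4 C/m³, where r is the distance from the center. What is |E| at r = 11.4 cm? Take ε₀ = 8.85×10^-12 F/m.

By spherical symmetry E is radial; choose a Gaussian sphere of radius r = 11.4 cm (r < R).
Integrate the density: Q_enc = 4π ∫₀^r ρ₀(r'/R)^3 r'² dr' = 4πρ₀ r^6/(6·R³) = 7.00×10^-8 C.
Applying ∮E·dA = Q_enc/ε₀ with Φ = E(4πr²):
E = |Q_enc|/(4πε₀r²) = (7.00e-8)/(4π·8.85×10^-12·(0.114)²) = 4.84×10^4 N/C.

4.84e4 N/C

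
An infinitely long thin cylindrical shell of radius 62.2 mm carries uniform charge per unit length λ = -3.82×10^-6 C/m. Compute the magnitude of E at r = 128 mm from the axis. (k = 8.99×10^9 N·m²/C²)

Coaxial Gaussian cylinder, radius r = 128 mm, length L (r > 62.2 mm).
The full line charge is enclosed: λ_enc = -3.82×10^-6 C/m.
Since E is radial and uniform over the curved surface, Φ = E·2πrL = Q_enc/ε₀ = λ_enc L/ε₀.
E = 2k|λ_enc|/r = 2(8.99×10^9)(3.82×10^-6)/(0.128) = 5.37×10^5 N/C.

5.37e5 N/C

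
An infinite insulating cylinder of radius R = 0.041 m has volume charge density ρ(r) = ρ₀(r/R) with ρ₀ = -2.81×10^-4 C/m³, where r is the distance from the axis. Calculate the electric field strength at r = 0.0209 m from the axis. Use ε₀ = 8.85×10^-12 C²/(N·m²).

E = 1.13e5 N/C

Coaxial Gaussian cylinder, radius r = 0.0209 m, length L (r < R).
λ_enc = ∫₀^r ρ(r')·2πr' dr' = (2πρ₀/R)·r^3/3 = -1.31×10^-7 C/m.
Gauss's law: E·2πrL = λ_enc L/ε₀.
E = |λ_enc|/(2πε₀r) = (1.31e-7)/(2π·8.85×10^-12·0.0209) = 1.13e5 N/C.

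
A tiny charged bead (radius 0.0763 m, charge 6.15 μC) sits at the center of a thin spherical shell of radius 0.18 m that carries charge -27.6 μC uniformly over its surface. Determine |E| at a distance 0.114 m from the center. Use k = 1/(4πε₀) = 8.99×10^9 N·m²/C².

By spherical symmetry E is radial; choose a Gaussian sphere of radius r = 0.114 m (between the bodies, 0.0763 m < r < 0.18 m).
The shell at 0.18 m lies outside the Gaussian surface, so Q_enc = 6.15 μC = 6.15×10^-6 C.
By Gauss's law, ∮E·dA = E·4πr² = Q_enc/ε₀.
E = k|Q_enc|/r² = (8.99×10^9)(6.15e-6)/(0.114)² = 4.25×10^6 N/C.

E ≈ 4.25×10^6 N/C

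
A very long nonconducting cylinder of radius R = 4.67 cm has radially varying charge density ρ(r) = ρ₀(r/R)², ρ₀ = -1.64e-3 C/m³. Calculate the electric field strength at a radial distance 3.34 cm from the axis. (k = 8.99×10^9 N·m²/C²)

By cylindrical symmetry E is radial; use a coaxial Gaussian cylinder of radius 3.34 cm and length L (r < R).
Integrating ρ over the cross-section to radius r: λ_enc = (2πρ₀/R²) ∫₀^r r'^3 dr' = 2πρ₀ r^4/(4·R²) = -1.47e-6 C/m.
Since E is radial and uniform over the curved surface, Φ = E·2πrL = Q_enc/ε₀ = λ_enc L/ε₀.
E = 2k|λ_enc|/r = 2(8.99×10^9)(1.47×10^-6)/(0.0334) = 7.91×10^5 N/C.

7.91×10^5 V/m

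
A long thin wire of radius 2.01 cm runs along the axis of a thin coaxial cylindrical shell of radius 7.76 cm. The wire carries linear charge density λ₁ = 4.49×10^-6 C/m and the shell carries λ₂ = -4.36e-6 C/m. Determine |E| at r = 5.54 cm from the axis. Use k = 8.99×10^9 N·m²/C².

E ≈ 1.46e6 N/C

Choose a coaxial cylinder of radius r = 5.54 cm (arbitrary length L) as the Gaussian surface (between the conductors, 2.01 cm < r < 7.76 cm).
The shell at 7.76 cm lies outside the Gaussian surface, so λ_enc = λ₁ = 4.49×10^-6 C/m.
By Gauss's law (flux through the curved wall only), E·2πrL = λ_enc L/ε₀.
E = 2k|λ_enc|/r = 2(8.99×10^9)(4.49e-6)/(0.0554) = 1.46×10^6 N/C.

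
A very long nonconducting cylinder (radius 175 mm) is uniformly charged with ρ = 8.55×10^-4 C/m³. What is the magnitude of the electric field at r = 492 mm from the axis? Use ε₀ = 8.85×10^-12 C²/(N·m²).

E = 3.01×10^6 V/m

Coaxial Gaussian cylinder, radius r = 492 mm, length L (r > 175 mm, full cross-section enclosed).
λ_enc = ρ·πR² = (8.55e-4)π(0.175)² = 8.226×10^-5 C/m.
By Gauss's law (flux through the curved wall only), E·2πrL = λ_enc L/ε₀.
E = |λ_enc|/(2πε₀r) = (8.226e-5)/(2π·8.85×10^-12·0.492) = 3.01×10^6 N/C.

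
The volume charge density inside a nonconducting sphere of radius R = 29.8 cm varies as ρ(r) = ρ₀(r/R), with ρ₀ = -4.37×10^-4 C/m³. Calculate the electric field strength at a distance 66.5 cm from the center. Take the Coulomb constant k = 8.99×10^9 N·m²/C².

By spherical symmetry E is radial; choose a Gaussian sphere of radius r = 66.5 cm (r > R, all charge enclosed).
Q_enc = 4π ∫₀^R ρ₀(r'/R)^1 r'² dr' = 4πρ₀R³/4 = -3.633×10^-5 C.
By Gauss's law, ∮E·dA = E·4πr² = Q_enc/ε₀.
E = k|Q_enc|/r² = (8.99×10^9)(3.633e-5)/(0.665)² = 7.39e5 N/C.

|E| ≈ 7.39×10^5 N/C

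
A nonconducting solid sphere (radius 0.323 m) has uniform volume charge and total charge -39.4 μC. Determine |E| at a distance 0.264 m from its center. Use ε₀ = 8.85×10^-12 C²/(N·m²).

By spherical symmetry E is radial; choose a Gaussian sphere of radius r = 0.264 m (r < R).
Only the charge within r is enclosed: Q_enc = Q·(r/R)³ = (-39.4 μC)·(0.264 m/0.323 m)³ = -2.151e-5 C.
By Gauss's law, ∮E·dA = E·4πr² = Q_enc/ε₀.
E = |Q_enc|/(4πε₀r²) = (2.151e-5)/(4π·8.85×10^-12·(0.264)²) = 2.78×10^6 N/C.

2.78×10^6 V/m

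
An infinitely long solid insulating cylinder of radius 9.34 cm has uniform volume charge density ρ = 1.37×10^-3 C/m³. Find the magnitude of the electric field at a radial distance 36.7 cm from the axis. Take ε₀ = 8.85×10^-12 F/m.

Choose a coaxial cylinder of radius r = 36.7 cm (arbitrary length L) as the Gaussian surface (r > 9.34 cm, full cross-section enclosed).
λ_enc = ρ·πR² = (1.37×10^-3)π(0.0934)² = 3.755e-5 C/m.
Gauss's law: E·2πrL = λ_enc L/ε₀.
E = |λ_enc|/(2πε₀r) = (3.755×10^-5)/(2π·8.85×10^-12·0.367) = 1.84e6 N/C.

E ≈ 1.84×10^6 V/m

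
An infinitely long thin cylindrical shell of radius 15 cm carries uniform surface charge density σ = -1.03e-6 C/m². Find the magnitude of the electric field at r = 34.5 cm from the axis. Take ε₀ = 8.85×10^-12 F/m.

E = 5.06e4 N/C

Coaxial Gaussian cylinder, radius r = 34.5 cm, length L (r > 15 cm).
The whole shell is enclosed: λ_enc = σ·2πR = (-1.03×10^-6)·2π·(0.15) = -9.708×10^-7 C/m.
Applying ∮E·dA = Q_enc/ε₀ with the end caps contributing no flux:
E = |λ_enc|/(2πε₀r) = (9.708×10^-7)/(2π·8.85×10^-12·0.345) = 5.06×10^4 N/C.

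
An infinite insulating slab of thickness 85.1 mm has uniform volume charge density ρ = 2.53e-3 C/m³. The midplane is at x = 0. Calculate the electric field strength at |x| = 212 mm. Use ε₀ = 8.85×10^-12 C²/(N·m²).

The point |x| = 212 mm lies outside the slab (half-thickness 0.04255 m). A symmetric pillbox spanning the full slab encloses Q_enc = ρ·d·A.
Flux = 2EA ⇒ E = |ρ|d/(2ε₀), independent of distance outside.
E = (2.53×10^-3)(0.0851)/(2·8.85×10^-12) = 1.22e7 N/C.

|E| = 1.22×10^7 V/m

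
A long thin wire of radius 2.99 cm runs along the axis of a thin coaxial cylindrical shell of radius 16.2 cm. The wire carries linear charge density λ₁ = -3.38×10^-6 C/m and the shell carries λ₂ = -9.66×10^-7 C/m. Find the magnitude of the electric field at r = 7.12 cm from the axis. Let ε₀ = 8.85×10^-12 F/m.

8.54×10^5 N/C

By cylindrical symmetry E is radial; use a coaxial Gaussian cylinder of radius 7.12 cm and length L (between the conductors, 2.99 cm < r < 16.2 cm).
Only the inner wire is enclosed; the outer shell contributes nothing inside itself. λ_enc = λ₁ = -3.38×10^-6 C/m.
Gauss's law: E·2πrL = λ_enc L/ε₀.
E = |λ_enc|/(2πε₀r) = (3.38e-6)/(2π·8.85×10^-12·0.0712) = 8.54e5 N/C.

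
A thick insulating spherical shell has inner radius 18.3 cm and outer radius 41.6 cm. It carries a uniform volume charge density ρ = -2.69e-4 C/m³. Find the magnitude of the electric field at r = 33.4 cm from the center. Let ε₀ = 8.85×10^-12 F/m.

|E| ≈ 2.83×10^6 N/C

Symmetry ⇒ E = E(r) r̂. Gaussian sphere of radius r = 33.4 cm (within the shell material, 18.3 cm < r < 41.6 cm).
Only the shell between 18.3 cm and r is enclosed: Q_enc = ρ·(4π/3)(r³ − a³) = (-2.69e-4)·(4π/3)·((0.334)³ − (0.183)³) = -3.508×10^-5 C.
Gauss's law: E·4πr² = Q_enc/ε₀.
E = |Q_enc|/(4πε₀r²) = (3.508e-5)/(4π·8.85×10^-12·(0.334)²) = 2.83e6 N/C.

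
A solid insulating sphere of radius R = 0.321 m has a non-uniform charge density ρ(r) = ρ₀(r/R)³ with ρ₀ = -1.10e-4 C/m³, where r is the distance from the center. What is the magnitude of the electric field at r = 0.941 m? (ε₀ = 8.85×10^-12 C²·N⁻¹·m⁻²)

Symmetry ⇒ E = E(r) r̂. Gaussian sphere of radius r = 0.941 m (r > R, all charge enclosed).
Q_enc = 4π ∫₀^R ρ₀(r'/R)^3 r'² dr' = 4πρ₀R³/6 = -7.62e-6 C.
Since E is radial and uniform over the Gaussian sphere, Φ = E·4πr² = Q_enc/ε₀.
E = |Q_enc|/(4πε₀r²) = (7.62×10^-6)/(4π·8.85×10^-12·(0.941)²) = 7.74×10^4 N/C.

7.74×10^4 N/C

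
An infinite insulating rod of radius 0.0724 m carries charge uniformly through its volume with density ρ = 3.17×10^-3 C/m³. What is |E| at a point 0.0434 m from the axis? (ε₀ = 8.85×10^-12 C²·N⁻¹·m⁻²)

Coaxial Gaussian cylinder, radius r = 0.0434 m, length L (r < R).
Charge inside radius r per length L is ρ·πr²·L, so λ_enc = ρπr² = 1.876×10^-5 C/m.
By Gauss's law (flux through the curved wall only), E·2πrL = λ_enc L/ε₀.
E = |λ_enc|/(2πε₀r) = (1.876e-5)/(2π·8.85×10^-12·0.0434) = 7.77×10^6 N/C.

E ≈ 7.77×10^6 V/m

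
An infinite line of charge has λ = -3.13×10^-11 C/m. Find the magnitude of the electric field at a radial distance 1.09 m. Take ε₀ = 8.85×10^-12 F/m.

By cylindrical symmetry E is radial; use a coaxial Gaussian cylinder of radius 1.09 m and length L.
Q_enc = λL, so λ_enc = -3.13e-11 C/m.
Since E is radial and uniform over the curved surface, Φ = E·2πrL = Q_enc/ε₀ = λ_enc L/ε₀.
E = |λ_enc|/(2πε₀r) = (3.13e-11)/(2π·8.85×10^-12·1.09) = 0.516 N/C.

E = 0.516 N/C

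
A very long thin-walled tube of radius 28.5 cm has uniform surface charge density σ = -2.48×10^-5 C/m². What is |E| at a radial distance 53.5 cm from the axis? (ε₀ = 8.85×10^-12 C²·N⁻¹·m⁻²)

By cylindrical symmetry E is radial; use a coaxial Gaussian cylinder of radius 53.5 cm and length L (r > 28.5 cm).
The whole shell is enclosed: λ_enc = σ·2πR = (-2.48×10^-5)·2π·(0.285) = -4.441×10^-5 C/m.
Since E is radial and uniform over the curved surface, Φ = E·2πrL = Q_enc/ε₀ = λ_enc L/ε₀.
E = |λ_enc|/(2πε₀r) = (4.441e-5)/(2π·8.85×10^-12·0.535) = 1.49×10^6 N/C.

E = 1.49×10^6 N/C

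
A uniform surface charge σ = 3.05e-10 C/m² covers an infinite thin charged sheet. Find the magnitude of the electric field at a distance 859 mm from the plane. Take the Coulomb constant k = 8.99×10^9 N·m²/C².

The symmetry is planar: E is normal to the sheet and the same magnitude on both sides. Take a pillbox straddling the sheet with end-cap area A.
Only the two end caps contribute flux: Φ = 2EA. With Q_enc = σA, Gauss's law gives E = |σ|/(2ε₀).
E = 2πk|σ| = 2π(8.99×10^9)(3.05e-10) = 17.2 N/C.

|E| = 17.2 V/m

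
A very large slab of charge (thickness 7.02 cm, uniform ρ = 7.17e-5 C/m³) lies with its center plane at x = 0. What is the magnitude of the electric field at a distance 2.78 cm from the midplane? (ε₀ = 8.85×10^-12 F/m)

2.25×10^5 V/m

By symmetry E is perpendicular to the slab. A Gaussian pillbox from −2.78 cm to +2.78 cm (face area A) lies entirely within the slab.
Q_enc = ρ·(2x)·A and flux = 2EA, so 2EA = 2ρxA/ε₀ ⇒ E = |ρ|x/ε₀.
E = (7.17×10^-5)(0.0278)/(8.85×10^-12) = 2.25e5 N/C.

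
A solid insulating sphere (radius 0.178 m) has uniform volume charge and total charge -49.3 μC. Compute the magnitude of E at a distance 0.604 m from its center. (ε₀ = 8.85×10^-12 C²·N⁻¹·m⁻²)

E ≈ 1.22e6 V/m

By spherical symmetry E is radial; choose a Gaussian sphere of radius r = 0.604 m (r > R, so the entire charge is enclosed).
Q_enc = -49.3 μC = -4.93e-5 C.
By Gauss's law, ∮E·dA = E·4πr² = Q_enc/ε₀.
E = |Q_enc|/(4πε₀r²) = (4.93×10^-5)/(4π·8.85×10^-12·(0.604)²) = 1.22e6 N/C.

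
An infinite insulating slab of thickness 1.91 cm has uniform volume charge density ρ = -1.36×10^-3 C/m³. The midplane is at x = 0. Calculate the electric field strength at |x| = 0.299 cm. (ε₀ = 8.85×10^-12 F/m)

|E| = 4.59e5 N/C

By symmetry E is perpendicular to the slab. A Gaussian pillbox from −0.299 cm to +0.299 cm (face area A) lies entirely within the slab.
Q_enc = ρ·(2x)·A and flux = 2EA, so 2EA = 2ρxA/ε₀ ⇒ E = |ρ|x/ε₀.
E = (1.36e-3)(0.00299)/(8.85×10^-12) = 4.59e5 N/C.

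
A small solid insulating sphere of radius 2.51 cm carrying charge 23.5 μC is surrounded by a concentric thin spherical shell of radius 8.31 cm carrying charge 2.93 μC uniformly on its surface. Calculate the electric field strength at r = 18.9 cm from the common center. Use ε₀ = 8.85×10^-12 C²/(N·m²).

E = 6.65×10^6 N/C

Use a concentric Gaussian sphere at r = 18.9 cm (r > 8.31 cm, enclosing both).
Q_enc = (23.5 μC) + (2.93 μC) = 2.643e-5 C.
Applying ∮E·dA = Q_enc/ε₀ with Φ = E(4πr²):
E = |Q_enc|/(4πε₀r²) = (2.643×10^-5)/(4π·8.85×10^-12·(0.189)²) = 6.65e6 N/C.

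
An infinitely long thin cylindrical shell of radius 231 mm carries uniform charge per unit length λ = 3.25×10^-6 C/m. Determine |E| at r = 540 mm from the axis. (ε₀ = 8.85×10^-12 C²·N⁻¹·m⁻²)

Choose a coaxial cylinder of radius r = 540 mm (arbitrary length L) as the Gaussian surface (r > 231 mm).
The full line charge is enclosed: λ_enc = 3.25e-6 C/m.
Applying ∮E·dA = Q_enc/ε₀ with the end caps contributing no flux:
E = |λ_enc|/(2πε₀r) = (3.25×10^-6)/(2π·8.85×10^-12·0.54) = 1.08×10^5 N/C.

E = 1.08×10^5 N/C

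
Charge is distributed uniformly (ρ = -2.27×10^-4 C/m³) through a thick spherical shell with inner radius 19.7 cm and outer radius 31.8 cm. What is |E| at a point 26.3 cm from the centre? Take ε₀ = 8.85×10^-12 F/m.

|E| = 1.30×10^6 N/C

Take a concentric spherical Gaussian surface of radius r = 26.3 cm (within the shell material, 19.7 cm < r < 31.8 cm).
Enclosed charge is the volume from a to r: Q_enc = (4π/3)ρ(r³ − a³) = -1.003×10^-5 C.
Applying ∮E·dA = Q_enc/ε₀ with Φ = E(4πr²):
E = |Q_enc|/(4πε₀r²) = (1.003e-5)/(4π·8.85×10^-12·(0.263)²) = 1.30×10^6 N/C.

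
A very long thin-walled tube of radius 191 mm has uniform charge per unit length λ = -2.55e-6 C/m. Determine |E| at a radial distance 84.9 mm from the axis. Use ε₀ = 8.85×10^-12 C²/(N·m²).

E = 0

Coaxial Gaussian cylinder, radius r = 84.9 mm, length L (r < 191 mm, inside the shell).
All the surface charge lies outside this cylinder: Q_enc = 0, hence E = 0.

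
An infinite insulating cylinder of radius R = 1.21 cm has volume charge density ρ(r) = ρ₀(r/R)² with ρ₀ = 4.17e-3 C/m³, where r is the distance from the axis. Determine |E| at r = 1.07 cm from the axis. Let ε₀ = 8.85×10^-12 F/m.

By cylindrical symmetry E is radial; use a coaxial Gaussian cylinder of radius 1.07 cm and length L (r < R).
λ_enc = ∫₀^r ρ(r')·2πr' dr' = (2πρ₀/R²)·r^4/4 = 5.864×10^-7 C/m.
Applying ∮E·dA = Q_enc/ε₀ with the end caps contributing no flux:
E = |λ_enc|/(2πε₀r) = (5.864e-7)/(2π·8.85×10^-12·0.0107) = 9.86×10^5 N/C.

E ≈ 9.86e5 V/m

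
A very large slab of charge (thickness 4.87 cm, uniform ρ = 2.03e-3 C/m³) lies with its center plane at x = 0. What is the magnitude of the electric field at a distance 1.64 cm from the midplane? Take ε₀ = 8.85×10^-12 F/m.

|E| = 3.76e6 V/m

By symmetry E is perpendicular to the slab. A Gaussian pillbox from −1.64 cm to +1.64 cm (face area A) lies entirely within the slab.
Q_enc = ρ·(2x)·A and flux = 2EA, so 2EA = 2ρxA/ε₀ ⇒ E = |ρ|x/ε₀.
E = (2.03×10^-3)(0.0164)/(8.85×10^-12) = 3.76×10^6 N/C.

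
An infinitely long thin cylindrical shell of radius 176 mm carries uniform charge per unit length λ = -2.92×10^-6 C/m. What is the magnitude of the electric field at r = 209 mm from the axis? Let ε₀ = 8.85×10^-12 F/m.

2.51×10^5 N/C

Choose a coaxial cylinder of radius r = 209 mm (arbitrary length L) as the Gaussian surface (r > 176 mm).
The full line charge is enclosed: λ_enc = -2.92e-6 C/m.
By Gauss's law (flux through the curved wall only), E·2πrL = λ_enc L/ε₀.
E = |λ_enc|/(2πε₀r) = (2.92×10^-6)/(2π·8.85×10^-12·0.209) = 2.51×10^5 N/C.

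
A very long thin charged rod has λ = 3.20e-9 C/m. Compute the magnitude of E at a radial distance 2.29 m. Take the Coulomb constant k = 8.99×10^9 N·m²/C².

Take a coaxial cylindrical Gaussian surface of radius r = 2.29 m and length L.
Q_enc = λL, so λ_enc = 3.20e-9 C/m.
Since E is radial and uniform over the curved surface, Φ = E·2πrL = Q_enc/ε₀ = λ_enc L/ε₀.
E = 2k|λ_enc|/r = 2(8.99×10^9)(3.20e-9)/(2.29) = 25.1 N/C.

|E| ≈ 25.1 N/C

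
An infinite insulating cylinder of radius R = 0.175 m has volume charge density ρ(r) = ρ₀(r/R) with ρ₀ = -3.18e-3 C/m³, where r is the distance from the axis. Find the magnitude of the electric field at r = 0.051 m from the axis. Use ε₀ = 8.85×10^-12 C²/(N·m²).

Take a coaxial cylindrical Gaussian surface of radius r = 0.051 m and length L (r < R).
Integrating ρ over the cross-section to radius r: λ_enc = (2πρ₀/R) ∫₀^r r'^2 dr' = 2πρ₀ r^3/(3·R) = -5.048×10^-6 C/m.
By Gauss's law (flux through the curved wall only), E·2πrL = λ_enc L/ε₀.
E = |λ_enc|/(2πε₀r) = (5.048×10^-6)/(2π·8.85×10^-12·0.051) = 1.78e6 N/C.

E = 1.78×10^6 N/C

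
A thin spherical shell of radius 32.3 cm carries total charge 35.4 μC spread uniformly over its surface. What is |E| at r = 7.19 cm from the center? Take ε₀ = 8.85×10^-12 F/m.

Use a concentric Gaussian sphere at r = 7.19 cm (inside the shell, r < 32.3 cm).
All the charge is outside the Gaussian surface: Q_enc = 0, hence E = 0 everywhere inside the shell.

|E| = 0 N/C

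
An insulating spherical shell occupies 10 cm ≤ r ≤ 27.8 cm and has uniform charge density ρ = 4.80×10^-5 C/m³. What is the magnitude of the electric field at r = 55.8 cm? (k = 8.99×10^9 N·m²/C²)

Take a concentric spherical Gaussian surface of radius r = 55.8 cm (r > 27.8 cm, enclosing the whole shell).
Q_enc = ρ·(4π/3)(b³ − a³) = (4.80×10^-5)·(4π/3)·((0.278)³ − (0.1)³) = 4.119e-6 C.
Gauss's law: E·4πr² = Q_enc/ε₀.
E = k|Q_enc|/r² = (8.99×10^9)(4.119×10^-6)/(0.558)² = 1.19e5 N/C.

E ≈ 1.19×10^5 N/C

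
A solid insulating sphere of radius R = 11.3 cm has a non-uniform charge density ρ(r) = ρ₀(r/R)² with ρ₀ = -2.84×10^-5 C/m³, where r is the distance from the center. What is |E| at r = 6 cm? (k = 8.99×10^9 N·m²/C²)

Take a concentric spherical Gaussian surface of radius r = 6 cm (r < R).
Q_enc = ∫₀^r ρ(r')·4πr'² dr' = (4πρ₀/R²) ∫₀^r r'^4 dr' = 4πρ₀ r^5/(5·R²) = -4.347×10^-9 C.
By Gauss's law, ∮E·dA = E·4πr² = Q_enc/ε₀.
E = k|Q_enc|/r² = (8.99×10^9)(4.347e-9)/(0.06)² = 1.09×10^4 N/C.

E = 1.09×10^4 N/C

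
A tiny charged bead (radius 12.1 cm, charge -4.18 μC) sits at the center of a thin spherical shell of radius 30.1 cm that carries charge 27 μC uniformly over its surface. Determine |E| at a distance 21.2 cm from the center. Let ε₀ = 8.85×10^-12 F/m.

E = 8.36×10^5 N/C

Take a concentric spherical Gaussian surface of radius r = 21.2 cm (between the bodies, 12.1 cm < r < 30.1 cm).
The shell at 30.1 cm lies outside the Gaussian surface, so Q_enc = -4.18 μC = -4.18×10^-6 C.
Applying ∮E·dA = Q_enc/ε₀ with Φ = E(4πr²):
E = |Q_enc|/(4πε₀r²) = (4.18×10^-6)/(4π·8.85×10^-12·(0.212)²) = 8.36×10^5 N/C.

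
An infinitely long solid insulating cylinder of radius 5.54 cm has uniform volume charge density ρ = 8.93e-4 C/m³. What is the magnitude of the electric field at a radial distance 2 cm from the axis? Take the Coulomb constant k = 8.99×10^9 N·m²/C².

|E| ≈ 1.01×10^6 N/C

By cylindrical symmetry E is radial; use a coaxial Gaussian cylinder of radius 2 cm and length L (r < R).
Charge inside radius r per length L is ρ·πr²·L, so λ_enc = ρπr² = 1.122×10^-6 C/m.
Gauss's law: E·2πrL = λ_enc L/ε₀.
E = 2k|λ_enc|/r = 2(8.99×10^9)(1.122e-6)/(0.02) = 1.01×10^6 N/C.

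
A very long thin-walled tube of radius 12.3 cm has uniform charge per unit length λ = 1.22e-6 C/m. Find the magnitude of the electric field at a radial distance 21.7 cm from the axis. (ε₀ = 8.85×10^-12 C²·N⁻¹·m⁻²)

|E| = 1.01×10^5 N/C

Coaxial Gaussian cylinder, radius r = 21.7 cm, length L (r > 12.3 cm).
The full line charge is enclosed: λ_enc = 1.22e-6 C/m.
Applying ∮E·dA = Q_enc/ε₀ with the end caps contributing no flux:
E = |λ_enc|/(2πε₀r) = (1.22×10^-6)/(2π·8.85×10^-12·0.217) = 1.01×10^5 N/C.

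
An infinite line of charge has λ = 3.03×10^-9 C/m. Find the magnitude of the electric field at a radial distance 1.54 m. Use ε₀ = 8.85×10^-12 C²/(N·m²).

Choose a coaxial cylinder of radius r = 1.54 m (arbitrary length L) as the Gaussian surface.
Q_enc = λL, so λ_enc = 3.03×10^-9 C/m.
Gauss's law: E·2πrL = λ_enc L/ε₀.
E = |λ_enc|/(2πε₀r) = (3.03×10^-9)/(2π·8.85×10^-12·1.54) = 35.4 N/C.

35.4 V/m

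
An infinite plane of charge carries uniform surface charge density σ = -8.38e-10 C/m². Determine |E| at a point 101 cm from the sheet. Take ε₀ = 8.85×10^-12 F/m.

By planar symmetry E is perpendicular to the sheet and uniform; use a Gaussian pillbox with flat faces of area A on each side of the sheet.
Only the two end caps contribute flux: Φ = 2EA. With Q_enc = σA, Gauss's law gives E = |σ|/(2ε₀).
E = |σ|/(2ε₀) = (8.38×10^-10)/(2·8.85×10^-12) = 47.3 N/C.

E ≈ 47.3 N/C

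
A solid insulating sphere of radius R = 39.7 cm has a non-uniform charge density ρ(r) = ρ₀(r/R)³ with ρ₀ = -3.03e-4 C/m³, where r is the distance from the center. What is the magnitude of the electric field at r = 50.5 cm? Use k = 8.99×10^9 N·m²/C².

By spherical symmetry E is radial; choose a Gaussian sphere of radius r = 50.5 cm (r > R, all charge enclosed).
Q_enc = 4π ∫₀^R ρ₀(r'/R)^3 r'² dr' = 4πρ₀R³/6 = -3.971e-5 C.
Applying ∮E·dA = Q_enc/ε₀ with Φ = E(4πr²):
E = k|Q_enc|/r² = (8.99×10^9)(3.971×10^-5)/(0.505)² = 1.40×10^6 N/C.

|E| = 1.40e6 N/C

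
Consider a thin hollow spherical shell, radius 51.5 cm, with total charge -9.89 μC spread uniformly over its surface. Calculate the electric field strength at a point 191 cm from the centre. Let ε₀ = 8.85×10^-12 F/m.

E = 2.44×10^4 N/C

By spherical symmetry E is radial; choose a Gaussian sphere of radius r = 191 cm (r > 51.5 cm).
The entire shell is enclosed: Q_enc = -9.89×10^-6 C.
Applying ∮E·dA = Q_enc/ε₀ with Φ = E(4πr²):
E = |Q_enc|/(4πε₀r²) = (9.89×10^-6)/(4π·8.85×10^-12·(1.91)²) = 2.44×10^4 N/C.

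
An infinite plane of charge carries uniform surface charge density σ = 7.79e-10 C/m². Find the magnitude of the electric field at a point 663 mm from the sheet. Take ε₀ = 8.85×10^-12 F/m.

E = 44 V/m

By planar symmetry E is perpendicular to the sheet and uniform; use a Gaussian pillbox with flat faces of area A on each side of the sheet.
Only the two end caps contribute flux: Φ = 2EA. With Q_enc = σA, Gauss's law gives E = |σ|/(2ε₀).
E = |σ|/(2ε₀) = (7.79×10^-10)/(2·8.85×10^-12) = 44 N/C.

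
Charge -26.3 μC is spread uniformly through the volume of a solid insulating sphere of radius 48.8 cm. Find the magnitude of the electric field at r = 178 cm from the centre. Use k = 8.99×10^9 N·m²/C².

Use a concentric Gaussian sphere at r = 178 cm (r > R, so the entire charge is enclosed).
Q_enc = -26.3 μC = -2.63×10^-5 C.
By Gauss's law, ∮E·dA = E·4πr² = Q_enc/ε₀.
E = k|Q_enc|/r² = (8.99×10^9)(2.63×10^-5)/(1.78)² = 7.46e4 N/C.

E = 7.46×10^4 N/C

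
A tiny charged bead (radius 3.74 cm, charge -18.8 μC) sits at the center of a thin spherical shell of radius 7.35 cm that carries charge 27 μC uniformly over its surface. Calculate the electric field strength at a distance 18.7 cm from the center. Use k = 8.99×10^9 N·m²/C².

Use a concentric Gaussian sphere at r = 18.7 cm (r > 7.35 cm, enclosing both).
Q_enc = (-18.8 μC) + (27 μC) = 8.20×10^-6 C.
Applying ∮E·dA = Q_enc/ε₀ with Φ = E(4πr²):
E = k|Q_enc|/r² = (8.99×10^9)(8.20e-6)/(0.187)² = 2.11×10^6 N/C.

|E| = 2.11×10^6 V/m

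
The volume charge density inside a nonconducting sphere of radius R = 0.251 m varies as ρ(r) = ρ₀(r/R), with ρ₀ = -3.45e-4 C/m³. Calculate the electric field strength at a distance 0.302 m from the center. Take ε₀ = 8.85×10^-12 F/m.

Use a concentric Gaussian sphere at r = 0.302 m (r > R, all charge enclosed).
Q_enc = 4π ∫₀^R ρ₀(r'/R)^1 r'² dr' = 4πρ₀R³/4 = -1.714×10^-5 C.
Since E is radial and uniform over the Gaussian sphere, Φ = E·4πr² = Q_enc/ε₀.
E = |Q_enc|/(4πε₀r²) = (1.714e-5)/(4π·8.85×10^-12·(0.302)²) = 1.69e6 N/C.

E ≈ 1.69e6 N/C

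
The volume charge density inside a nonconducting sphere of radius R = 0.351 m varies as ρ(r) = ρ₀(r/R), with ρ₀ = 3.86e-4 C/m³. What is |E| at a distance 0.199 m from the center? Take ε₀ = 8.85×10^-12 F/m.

Take a concentric spherical Gaussian surface of radius r = 0.199 m (r < R).
Integrate the density: Q_enc = 4π ∫₀^r ρ₀(r'/R)^1 r'² dr' = 4πρ₀ r^4/(4·R) = 5.418×10^-6 C.
Since E is radial and uniform over the Gaussian sphere, Φ = E·4πr² = Q_enc/ε₀.
E = |Q_enc|/(4πε₀r²) = (5.418×10^-6)/(4π·8.85×10^-12·(0.199)²) = 1.23×10^6 N/C.

E ≈ 1.23×10^6 V/m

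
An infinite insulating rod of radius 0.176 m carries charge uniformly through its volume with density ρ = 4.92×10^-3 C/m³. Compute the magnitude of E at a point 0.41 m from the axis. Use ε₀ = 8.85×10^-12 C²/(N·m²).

E = 2.10×10^7 N/C

By cylindrical symmetry E is radial; use a coaxial Gaussian cylinder of radius 0.41 m and length L (r > 0.176 m, full cross-section enclosed).
λ_enc = ρ·πR² = (4.92×10^-3)π(0.176)² = 4.788×10^-4 C/m.
Since E is radial and uniform over the curved surface, Φ = E·2πrL = Q_enc/ε₀ = λ_enc L/ε₀.
E = |λ_enc|/(2πε₀r) = (4.788×10^-4)/(2π·8.85×10^-12·0.41) = 2.10×10^7 N/C.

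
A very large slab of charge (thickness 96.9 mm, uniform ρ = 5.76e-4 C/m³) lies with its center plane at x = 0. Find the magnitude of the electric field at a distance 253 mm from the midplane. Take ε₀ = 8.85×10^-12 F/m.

|E| = 3.15×10^6 N/C

The point |x| = 253 mm lies outside the slab (half-thickness 0.04845 m). A symmetric pillbox spanning the full slab encloses Q_enc = ρ·d·A.
Flux = 2EA ⇒ E = |ρ|d/(2ε₀), independent of distance outside.
E = (5.76e-4)(0.0969)/(2·8.85×10^-12) = 3.15×10^6 N/C.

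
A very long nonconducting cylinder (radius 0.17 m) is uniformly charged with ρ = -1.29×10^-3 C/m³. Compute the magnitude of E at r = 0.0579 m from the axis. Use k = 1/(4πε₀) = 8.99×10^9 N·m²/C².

By cylindrical symmetry E is radial; use a coaxial Gaussian cylinder of radius 0.0579 m and length L (r < R).
Enclosed charge per unit length: λ_enc = ρ·πr² = (-1.29×10^-3)π(0.0579)² = -1.359e-5 C/m.
By Gauss's law (flux through the curved wall only), E·2πrL = λ_enc L/ε₀.
E = 2k|λ_enc|/r = 2(8.99×10^9)(1.359×10^-5)/(0.0579) = 4.22e6 N/C.

E = 4.22e6 N/C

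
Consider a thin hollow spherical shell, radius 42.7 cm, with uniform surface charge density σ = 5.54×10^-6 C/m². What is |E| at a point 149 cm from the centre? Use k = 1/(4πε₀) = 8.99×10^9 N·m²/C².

Take a concentric spherical Gaussian surface of radius r = 149 cm (r > 42.7 cm).
The entire shell is enclosed: Q_enc = σ·4πR² = (5.54×10^-6)·4π·(0.427)² = 1.269×10^-5 C.
By Gauss's law, ∮E·dA = E·4πr² = Q_enc/ε₀.
E = k|Q_enc|/r² = (8.99×10^9)(1.269e-5)/(1.49)² = 5.14×10^4 N/C.

E ≈ 5.14×10^4 V/m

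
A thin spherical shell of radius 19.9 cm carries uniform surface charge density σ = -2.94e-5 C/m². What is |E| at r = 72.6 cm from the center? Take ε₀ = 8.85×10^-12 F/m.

By spherical symmetry E is radial; choose a Gaussian sphere of radius r = 72.6 cm (r > 19.9 cm).
The entire shell is enclosed: Q_enc = σ·4πR² = (-2.94×10^-5)·4π·(0.199)² = -1.463×10^-5 C.
Applying ∮E·dA = Q_enc/ε₀ with Φ = E(4πr²):
E = |Q_enc|/(4πε₀r²) = (1.463×10^-5)/(4π·8.85×10^-12·(0.726)²) = 2.50×10^5 N/C.

|E| = 2.50×10^5 N/C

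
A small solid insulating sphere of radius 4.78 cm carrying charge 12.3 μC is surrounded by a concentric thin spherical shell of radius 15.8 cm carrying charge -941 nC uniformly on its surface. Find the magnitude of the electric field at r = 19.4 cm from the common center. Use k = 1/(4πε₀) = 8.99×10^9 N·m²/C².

|E| ≈ 2.71e6 N/C

Take a concentric spherical Gaussian surface of radius r = 19.4 cm (r > 15.8 cm, enclosing both).
Q_enc = (12.3 μC) + (-941 nC) = 1.136e-5 C.
Gauss's law: E·4πr² = Q_enc/ε₀.
E = k|Q_enc|/r² = (8.99×10^9)(1.136×10^-5)/(0.194)² = 2.71×10^6 N/C.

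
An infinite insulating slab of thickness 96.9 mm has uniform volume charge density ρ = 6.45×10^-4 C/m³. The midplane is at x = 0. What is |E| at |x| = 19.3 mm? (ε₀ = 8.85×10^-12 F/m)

By symmetry E is perpendicular to the slab. A Gaussian pillbox from −19.3 mm to +19.3 mm (face area A) lies entirely within the slab.
Q_enc = ρ·(2x)·A and flux = 2EA, so 2EA = 2ρxA/ε₀ ⇒ E = |ρ|x/ε₀.
E = (6.45×10^-4)(0.0193)/(8.85×10^-12) = 1.41e6 N/C.

|E| ≈ 1.41×10^6 N/C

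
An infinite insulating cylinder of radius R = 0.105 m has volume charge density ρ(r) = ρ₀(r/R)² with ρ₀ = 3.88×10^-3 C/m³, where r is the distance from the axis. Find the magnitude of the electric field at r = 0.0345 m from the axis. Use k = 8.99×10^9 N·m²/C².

By cylindrical symmetry E is radial; use a coaxial Gaussian cylinder of radius 0.0345 m and length L (r < R).
λ_enc = ∫₀^r ρ(r')·2πr' dr' = (2πρ₀/R²)·r^4/4 = 7.832×10^-7 C/m.
Since E is radial and uniform over the curved surface, Φ = E·2πrL = Q_enc/ε₀ = λ_enc L/ε₀.
E = 2k|λ_enc|/r = 2(8.99×10^9)(7.832e-7)/(0.0345) = 4.08×10^5 N/C.

|E| = 4.08×10^5 N/C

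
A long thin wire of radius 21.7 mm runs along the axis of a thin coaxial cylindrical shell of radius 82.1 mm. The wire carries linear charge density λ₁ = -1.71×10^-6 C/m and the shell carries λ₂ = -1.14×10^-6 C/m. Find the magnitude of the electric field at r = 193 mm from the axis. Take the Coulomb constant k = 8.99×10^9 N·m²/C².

Take a coaxial cylindrical Gaussian surface of radius r = 193 mm and length L (r > 82.1 mm, enclosing both).
λ_enc = λ₁ + λ₂ = (-1.71e-6) + (-1.14e-6) = -2.85e-6 C/m.
Applying ∮E·dA = Q_enc/ε₀ with the end caps contributing no flux:
E = 2k|λ_enc|/r = 2(8.99×10^9)(2.85e-6)/(0.193) = 2.66×10^5 N/C.

E = 2.66e5 N/C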